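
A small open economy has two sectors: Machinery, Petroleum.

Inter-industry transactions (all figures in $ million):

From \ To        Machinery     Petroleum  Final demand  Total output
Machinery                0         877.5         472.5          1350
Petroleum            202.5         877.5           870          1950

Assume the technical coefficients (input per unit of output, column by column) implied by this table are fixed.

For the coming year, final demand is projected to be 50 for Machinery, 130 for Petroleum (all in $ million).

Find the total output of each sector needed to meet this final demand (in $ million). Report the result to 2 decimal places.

x_M = 178.24, x_P = 284.97

Technical coefficients a_ij = z_ij / X_j:
  a_MM = 0/1350 = 0.00, a_PM = 202.5/1350 = 0.15
  a_MP = 877.5/1950 = 0.45, a_PP = 877.5/1950 = 0.45
I − A =
  [   1.00    -0.45]
  [  -0.15     0.55]
det(I−A) = (1.00)(0.55) − (-0.45)(-0.15) = 0.4825
adj(I−A) = [[0.55, 0.45], [0.15, 1.00]]
(I − A)⁻¹ = adj(I−A) / det(I−A) ≈
  [   1.1399     0.9326]
  [   0.3109     2.0725]
x = (I − A)⁻¹ d = adj(I−A)·d / det(I−A), with det(I−A) = 0.4825:
  x_M = (0.55·50 + 0.45·130) / 0.4825 = 86.00 / 0.4825 ≈ 178.24
  x_P = (0.15·50 + 1.00·130) / 0.4825 = 137.50 / 0.4825 ≈ 284.97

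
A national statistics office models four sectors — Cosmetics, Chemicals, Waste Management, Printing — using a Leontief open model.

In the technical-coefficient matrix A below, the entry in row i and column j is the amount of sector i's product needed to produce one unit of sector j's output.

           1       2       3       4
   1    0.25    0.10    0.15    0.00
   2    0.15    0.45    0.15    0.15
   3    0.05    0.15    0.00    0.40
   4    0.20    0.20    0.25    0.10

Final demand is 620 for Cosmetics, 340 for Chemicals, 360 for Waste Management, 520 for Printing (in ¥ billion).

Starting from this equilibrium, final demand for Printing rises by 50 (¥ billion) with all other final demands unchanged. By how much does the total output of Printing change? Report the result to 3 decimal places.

I − A =
  [   0.75    -0.10    -0.15     0.00]
  [  -0.15     0.55    -0.15    -0.15]
  [  -0.05    -0.15     1.00    -0.40]
  [  -0.20    -0.20    -0.25     0.90]
Compute the cofactors C_ij = (−1)^(i+j)·(3×3 minor ij) of I−A; the adjugate is their transpose:
adj(I−A) = Cᵀ =
  [ 0.372125   0.112250   0.087000   0.057375]
  [ 0.170625   0.581250   0.154125   0.165375]
  [ 0.104000   0.173750   0.332250   0.176625]
  [ 0.149500   0.202375   0.145875   0.372375]
det(I−A) = Σ_j (I−A)_1j·C_1j = (0.75)(0.372125) + (-0.10)(0.170625) + (-0.15)(0.104000) + (0.00)(0.149500) = 0.24643125
(I − A)⁻¹ = adj(I−A) / det(I−A) ≈
  [   1.5101     0.4555     0.3530     0.2328]
  [   0.6924     2.3587     0.6254     0.6711]
  [   0.4220     0.7051     1.3482     0.7167]
  [   0.6067     0.8212     0.5920     1.5111]
Δx = (I − A)⁻¹ Δd with Δd having +50 in the Printing component and 0 elsewhere.
So Δx_4 = L_44 · (+50), where L_44 = adj(I−A)_44 / det(I−A) = 0.372375 / 0.24643125.
Δx_4 = 0.372375 × (+50) / 0.24643125 = 18.61875 / 0.24643125 ≈ 75.554.

Δx_4 = 75.554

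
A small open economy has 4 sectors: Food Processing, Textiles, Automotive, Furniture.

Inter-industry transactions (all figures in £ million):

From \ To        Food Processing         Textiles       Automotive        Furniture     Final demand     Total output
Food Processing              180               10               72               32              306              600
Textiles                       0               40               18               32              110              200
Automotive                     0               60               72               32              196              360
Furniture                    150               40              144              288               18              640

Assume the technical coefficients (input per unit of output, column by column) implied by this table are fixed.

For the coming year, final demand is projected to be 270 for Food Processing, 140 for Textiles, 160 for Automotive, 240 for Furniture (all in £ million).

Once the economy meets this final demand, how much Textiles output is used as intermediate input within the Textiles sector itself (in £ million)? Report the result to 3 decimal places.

Technical coefficients a_ij = z_ij / X_j:
  a_11 = 180/600 = 0.30, a_21 = 0/600 = 0.00, a_31 = 0/600 = 0.00, a_41 = 150/600 = 0.25
  a_12 = 10/200 = 0.05, a_22 = 40/200 = 0.20, a_32 = 60/200 = 0.30, a_42 = 40/200 = 0.20
  a_13 = 72/360 = 0.20, a_23 = 18/360 = 0.05, a_33 = 72/360 = 0.20, a_43 = 144/360 = 0.40
  a_14 = 32/640 = 0.05, a_24 = 32/640 = 0.05, a_34 = 32/640 = 0.05, a_44 = 288/640 = 0.45
I − A =
  [   0.70    -0.05    -0.20    -0.05]
  [   0.00     0.80    -0.05    -0.05]
  [   0.00    -0.30     0.80    -0.05]
  [  -0.25    -0.20    -0.40     0.55]
Compute the cofactors C_ij = (−1)^(i+j)·(3×3 minor ij) of I−A; the adjugate is their transpose:
adj(I−A) = Cᵀ =
  [ 0.313250   0.070000   0.104875   0.044375]
  [ 0.010625   0.281500   0.035125   0.029750]
  [ 0.013750   0.119375   0.290375   0.038500]
  [ 0.156250   0.221000   0.271625   0.437500]
det(I−A) = Σ_j (I−A)_1j·C_1j = (0.70)(0.313250) + (-0.05)(0.010625) + (-0.20)(0.013750) + (-0.05)(0.156250) = 0.20818125
(I − A)⁻¹ = adj(I−A) / det(I−A) ≈
  [   1.5047     0.3362     0.5038     0.2132]
  [   0.0510     1.3522     0.1687     0.1429]
  [   0.0660     0.5734     1.3948     0.1849]
  [   0.7505     1.0616     1.3048     2.1015]
First solve x = (I − A)⁻¹ d = adj(I−A)·d / det(I−A); in particular x_2 = (0.010625·270 + 0.281500·140 + 0.035125·160 + 0.029750·240) / 0.20818125 = 55.03875 / 0.20818125 ≈ 264.37900.
Intermediate flow from 2 to 2: z_22 = a_22 · x_2 = 0.20 × 55.03875 / 0.20818125 = 11.00775 / 0.20818125 ≈ 52.876.

z_22 = 52.876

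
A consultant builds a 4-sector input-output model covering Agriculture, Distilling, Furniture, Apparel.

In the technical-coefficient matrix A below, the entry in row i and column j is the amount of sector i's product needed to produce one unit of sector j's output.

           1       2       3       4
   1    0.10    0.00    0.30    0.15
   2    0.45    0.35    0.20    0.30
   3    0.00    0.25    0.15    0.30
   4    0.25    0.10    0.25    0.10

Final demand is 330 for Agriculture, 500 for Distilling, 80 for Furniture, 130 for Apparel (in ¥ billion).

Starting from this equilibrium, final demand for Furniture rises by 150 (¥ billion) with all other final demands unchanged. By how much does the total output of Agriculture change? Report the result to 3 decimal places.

Δx_1 = 124.040

I − A =
  [   0.90     0.00    -0.30    -0.15]
  [  -0.45     0.65    -0.20    -0.30]
  [   0.00    -0.25     0.85    -0.30]
  [  -0.25    -0.10    -0.25     0.90]
Compute the cofactors C_ij = (−1)^(i+j)·(3×3 minor ij) of I−A; the adjugate is their transpose:
adj(I−A) = Cᵀ =
  [ 0.353250   0.098625   0.193875   0.156375]
  [ 0.389250   0.566625   0.382875   0.381375]
  [ 0.182250   0.220125   0.468375   0.259875]
  [ 0.192000   0.151500   0.226500   0.418500]
det(I−A) = Σ_j (I−A)_1j·C_1j = (0.90)(0.353250) + (0.00)(0.389250) + (-0.30)(0.182250) + (-0.15)(0.192000) = 0.23445
(I − A)⁻¹ = adj(I−A) / det(I−A) ≈
  [   1.5067     0.4207     0.8269     0.6670]
  [   1.6603     2.4168     1.6331     1.6267]
  [   0.7774     0.9389     1.9978     1.1084]
  [   0.8189     0.6462     0.9661     1.7850]
Δx = (I − A)⁻¹ Δd with Δd having +150 in the Furniture component and 0 elsewhere.
So Δx_1 = L_13 · (+150), where L_13 = adj(I−A)_13 / det(I−A) = 0.193875 / 0.23445.
Δx_1 = 0.193875 × (+150) / 0.23445 = 29.08125 / 0.23445 ≈ 124.040.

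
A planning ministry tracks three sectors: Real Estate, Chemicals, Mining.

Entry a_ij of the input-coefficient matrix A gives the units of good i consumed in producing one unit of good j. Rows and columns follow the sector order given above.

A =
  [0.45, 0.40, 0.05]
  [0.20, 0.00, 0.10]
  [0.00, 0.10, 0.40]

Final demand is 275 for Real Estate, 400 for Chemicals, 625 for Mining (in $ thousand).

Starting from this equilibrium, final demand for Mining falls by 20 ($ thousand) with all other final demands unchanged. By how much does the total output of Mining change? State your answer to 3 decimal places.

Δx_M = -34.120

I − A =
  [   0.55    -0.40    -0.05]
  [  -0.20     1.00    -0.10]
  [   0.00    -0.10     0.60]
Cofactors of I−A, C_ij = (−1)^(i+j)·(minor ij) (rows/columns in the sector order above):
  C_11 = (1.00)(0.60) − (-0.10)(-0.10) = 0.5900
  C_12 = −[(-0.20)(0.60) − (-0.10)(0.00)] = 0.1200
  C_13 = (-0.20)(-0.10) − (1.00)(0.00) = 0.0200
  C_21 = −[(-0.40)(0.60) − (-0.05)(-0.10)] = 0.2450
  C_22 = (0.55)(0.60) − (-0.05)(0.00) = 0.3300
  C_23 = −[(0.55)(-0.10) − (-0.40)(0.00)] = 0.0550
  C_31 = (-0.40)(-0.10) − (-0.05)(1.00) = 0.0900
  C_32 = −[(0.55)(-0.10) − (-0.05)(-0.20)] = 0.0650
  C_33 = (0.55)(1.00) − (-0.40)(-0.20) = 0.4700
det(I−A) = Σ_j (I−A)_1j·C_1j = (0.55)(0.5900) + (-0.40)(0.1200) + (-0.05)(0.0200) = 0.2755
adj(I−A) = Cᵀ =
  [ 0.5900   0.2450   0.0900]
  [ 0.1200   0.3300   0.0650]
  [ 0.0200   0.0550   0.4700]
(I − A)⁻¹ = adj(I−A) / det(I−A) ≈
  [   2.1416     0.8893     0.3267]
  [   0.4356     1.1978     0.2359]
  [   0.0726     0.1996     1.7060]
Δx = (I − A)⁻¹ Δd with Δd having -20 in the Mining component and 0 elsewhere.
So Δx_M = L_MM · (-20), where L_MM = adj(I−A)_MM / det(I−A) = 0.4700 / 0.2755.
Δx_M = 0.4700 × (-20) / 0.2755 = -9.40 / 0.2755 ≈ -34.120.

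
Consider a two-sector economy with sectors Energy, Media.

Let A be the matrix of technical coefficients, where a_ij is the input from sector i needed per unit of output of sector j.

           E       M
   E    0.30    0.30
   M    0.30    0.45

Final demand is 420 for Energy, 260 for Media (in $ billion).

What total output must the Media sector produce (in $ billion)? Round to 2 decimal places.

I − A =
  [   0.70    -0.30]
  [  -0.30     0.55]
det(I−A) = (0.70)(0.55) − (-0.30)(-0.30) = 0.2950
adj(I−A) = [[0.55, 0.30], [0.30, 0.70]]
(I − A)⁻¹ = adj(I−A) / det(I−A) ≈
  [   1.8644     1.0169]
  [   1.0169     2.3729]
x = (I − A)⁻¹ d = adj(I−A)·d / det(I−A), with det(I−A) = 0.2950:
  x_E = (0.55·420 + 0.30·260) / 0.2950 = 309.00 / 0.2950 ≈ 1047.46
  x_M = (0.30·420 + 0.70·260) / 0.2950 = 308.00 / 0.2950 ≈ 1044.07

x_M = 1044.07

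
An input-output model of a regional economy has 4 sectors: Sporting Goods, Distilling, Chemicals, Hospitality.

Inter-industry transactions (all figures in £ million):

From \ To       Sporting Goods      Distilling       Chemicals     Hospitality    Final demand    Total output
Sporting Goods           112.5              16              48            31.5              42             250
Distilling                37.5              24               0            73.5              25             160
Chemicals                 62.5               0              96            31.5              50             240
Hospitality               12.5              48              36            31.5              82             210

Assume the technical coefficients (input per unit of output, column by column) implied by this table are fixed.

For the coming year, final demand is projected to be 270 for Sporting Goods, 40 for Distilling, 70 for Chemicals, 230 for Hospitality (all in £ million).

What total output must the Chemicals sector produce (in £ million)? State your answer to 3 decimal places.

Technical coefficients a_ij = z_ij / X_j:
  a_11 = 112.5/250 = 0.45, a_21 = 37.5/250 = 0.15, a_31 = 62.5/250 = 0.25, a_41 = 12.5/250 = 0.05
  a_12 = 16/160 = 0.10, a_22 = 24/160 = 0.15, a_32 = 0/160 = 0.00, a_42 = 48/160 = 0.30
  a_13 = 48/240 = 0.20, a_23 = 0/240 = 0.00, a_33 = 96/240 = 0.40, a_43 = 36/240 = 0.15
  a_14 = 31.5/210 = 0.15, a_24 = 73.5/210 = 0.35, a_34 = 31.5/210 = 0.15, a_44 = 31.5/210 = 0.15
I − A =
  [   0.55    -0.10    -0.20    -0.15]
  [  -0.15     0.85     0.00    -0.35]
  [  -0.25     0.00     0.60    -0.15]
  [  -0.05    -0.30    -0.15     0.85]
Compute the cofactors C_ij = (−1)^(i+j)·(3×3 minor ij) of I−A; the adjugate is their transpose:
adj(I−A) = Cᵀ =
  [ 0.351375   0.084750   0.147875   0.123000]
  [ 0.096750   0.214000   0.061250   0.116000]
  [ 0.167500   0.058000   0.312000   0.108500]
  [ 0.084375   0.090750   0.085375   0.229000]
det(I−A) = Σ_j (I−A)_1j·C_1j = (0.55)(0.351375) + (-0.10)(0.096750) + (-0.20)(0.167500) + (-0.15)(0.084375) = 0.137425
(I − A)⁻¹ = adj(I−A) / det(I−A) ≈
  [   2.5568     0.6167     1.0760     0.8950]
  [   0.7040     1.5572     0.4457     0.8441]
  [   1.2188     0.4220     2.2703     0.7895]
  [   0.6140     0.6604     0.6212     1.6664]
x = (I − A)⁻¹ d = adj(I−A)·d / det(I−A), with det(I−A) = 0.137425:
  x_1 = (0.351375·270 + 0.084750·40 + 0.147875·70 + 0.123000·230) / 0.137425 = 136.9025 / 0.137425 ≈ 996.198
  x_2 = (0.096750·270 + 0.214000·40 + 0.061250·70 + 0.116000·230) / 0.137425 = 65.65 / 0.137425 ≈ 477.715
  x_3 = (0.167500·270 + 0.058000·40 + 0.312000·70 + 0.108500·230) / 0.137425 = 94.34 / 0.137425 ≈ 686.484
  x_4 = (0.084375·270 + 0.090750·40 + 0.085375·70 + 0.229000·230) / 0.137425 = 85.0575 / 0.137425 ≈ 618.938

x_3 = 686.484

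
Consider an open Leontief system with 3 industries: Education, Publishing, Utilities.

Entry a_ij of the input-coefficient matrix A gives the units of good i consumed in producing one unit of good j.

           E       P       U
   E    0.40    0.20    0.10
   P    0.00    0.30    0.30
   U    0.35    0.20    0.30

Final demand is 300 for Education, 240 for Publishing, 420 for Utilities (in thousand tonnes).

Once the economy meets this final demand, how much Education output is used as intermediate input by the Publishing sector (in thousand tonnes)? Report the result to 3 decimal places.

z_EP = 187.765

I − A =
  [   0.60    -0.20    -0.10]
  [   0.00     0.70    -0.30]
  [  -0.35    -0.20     0.70]
Cofactors of I−A, C_ij = (−1)^(i+j)·(minor ij) (rows/columns in the sector order above):
  C_11 = (0.70)(0.70) − (-0.30)(-0.20) = 0.4300
  C_12 = −[(0.00)(0.70) − (-0.30)(-0.35)] = 0.1050
  C_13 = (0.00)(-0.20) − (0.70)(-0.35) = 0.2450
  C_21 = −[(-0.20)(0.70) − (-0.10)(-0.20)] = 0.1600
  C_22 = (0.60)(0.70) − (-0.10)(-0.35) = 0.3850
  C_23 = −[(0.60)(-0.20) − (-0.20)(-0.35)] = 0.1900
  C_31 = (-0.20)(-0.30) − (-0.10)(0.70) = 0.1300
  C_32 = −[(0.60)(-0.30) − (-0.10)(0.00)] = 0.1800
  C_33 = (0.60)(0.70) − (-0.20)(0.00) = 0.4200
det(I−A) = Σ_j (I−A)_1j·C_1j = (0.60)(0.4300) + (-0.20)(0.1050) + (-0.10)(0.2450) = 0.2125
adj(I−A) = Cᵀ =
  [ 0.4300   0.1600   0.1300]
  [ 0.1050   0.3850   0.1800]
  [ 0.2450   0.1900   0.4200]
(I − A)⁻¹ = adj(I−A) / det(I−A) ≈
  [   2.0235     0.7529     0.6118]
  [   0.4941     1.8118     0.8471]
  [   1.1529     0.8941     1.9765]
First solve x = (I − A)⁻¹ d = adj(I−A)·d / det(I−A); in particular x_P = (0.1050·300 + 0.3850·240 + 0.1800·420) / 0.2125 = 199.50 / 0.2125 ≈ 938.82353.
Intermediate flow from E to P: z_EP = a_EP · x_P = 0.20 × 199.50 / 0.2125 = 39.90 / 0.2125 ≈ 187.765.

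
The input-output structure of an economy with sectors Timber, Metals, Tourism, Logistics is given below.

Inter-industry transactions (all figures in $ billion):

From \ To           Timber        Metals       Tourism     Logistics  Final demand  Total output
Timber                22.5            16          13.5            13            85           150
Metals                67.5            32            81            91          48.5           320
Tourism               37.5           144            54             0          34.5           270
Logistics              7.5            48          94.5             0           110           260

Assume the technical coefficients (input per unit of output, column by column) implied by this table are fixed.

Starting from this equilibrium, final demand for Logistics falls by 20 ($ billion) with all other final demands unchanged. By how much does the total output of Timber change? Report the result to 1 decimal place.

Technical coefficients a_ij = z_ij / X_j:
  a_11 = 22.5/150 = 0.15, a_21 = 67.5/150 = 0.45, a_31 = 37.5/150 = 0.25, a_41 = 7.5/150 = 0.05
  a_12 = 16/320 = 0.05, a_22 = 32/320 = 0.10, a_32 = 144/320 = 0.45, a_42 = 48/320 = 0.15
  a_13 = 13.5/270 = 0.05, a_23 = 81/270 = 0.30, a_33 = 54/270 = 0.20, a_43 = 94.5/270 = 0.35
  a_14 = 13/260 = 0.05, a_24 = 91/260 = 0.35, a_34 = 0/260 = 0.00, a_44 = 0/260 = 0.00
I − A =
  [   0.85    -0.05    -0.05    -0.05]
  [  -0.45     0.90    -0.30    -0.35]
  [  -0.25    -0.45     0.80     0.00]
  [  -0.05    -0.15    -0.35     1.00]
Compute the cofactors C_ij = (−1)^(i+j)·(3×3 minor ij) of I−A; the adjugate is their transpose:
adj(I−A) = Cᵀ =
  [ 0.487875   0.076375   0.081500   0.051125]
  [ 0.479625   0.661125   0.389625   0.255375]
  [ 0.422250   0.395750   0.691375   0.159625]
  [ 0.244125   0.241500   0.304500   0.454125]
det(I−A) = Σ_j (I−A)_1j·C_1j = (0.85)(0.487875) + (-0.05)(0.479625) + (-0.05)(0.422250) + (-0.05)(0.244125) = 0.35739375
(I − A)⁻¹ = adj(I−A) / det(I−A) ≈
  [   1.3651     0.2137     0.2280     0.1430]
  [   1.3420     1.8499     1.0902     0.7145]
  [   1.1815     1.1073     1.9345     0.4466]
  [   0.6831     0.6757     0.8520     1.2707]
Δx = (I − A)⁻¹ Δd with Δd having -20 in the Logistics component and 0 elsewhere.
So Δx_1 = L_14 · (-20), where L_14 = adj(I−A)_14 / det(I−A) = 0.051125 / 0.35739375.
Δx_1 = 0.051125 × (-20) / 0.35739375 = -1.0225 / 0.35739375 ≈ -2.9.

Δx_1 = -2.9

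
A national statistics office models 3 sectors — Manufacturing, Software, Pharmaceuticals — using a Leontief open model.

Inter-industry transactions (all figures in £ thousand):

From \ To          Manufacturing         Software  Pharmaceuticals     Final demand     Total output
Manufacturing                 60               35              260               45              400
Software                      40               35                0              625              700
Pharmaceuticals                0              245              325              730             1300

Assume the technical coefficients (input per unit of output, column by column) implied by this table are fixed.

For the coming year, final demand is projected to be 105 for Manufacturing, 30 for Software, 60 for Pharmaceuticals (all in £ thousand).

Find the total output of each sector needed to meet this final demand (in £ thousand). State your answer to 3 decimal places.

Technical coefficients a_ij = z_ij / X_j:
  a_MM = 60/400 = 0.15, a_SM = 40/400 = 0.10, a_PM = 0/400 = 0.00
  a_MS = 35/700 = 0.05, a_SS = 35/700 = 0.05, a_PS = 245/700 = 0.35
  a_MP = 260/1300 = 0.20, a_SP = 0/1300 = 0.00, a_PP = 325/1300 = 0.25
I − A =
  [   0.85    -0.05    -0.20]
  [  -0.10     0.95     0.00]
  [   0.00    -0.35     0.75]
Cofactors of I−A, C_ij = (−1)^(i+j)·(minor ij) (rows/columns in the sector order above):
  C_11 = (0.95)(0.75) − (0.00)(-0.35) = 0.7125
  C_12 = −[(-0.10)(0.75) − (0.00)(0.00)] = 0.0750
  C_13 = (-0.10)(-0.35) − (0.95)(0.00) = 0.0350
  C_21 = −[(-0.05)(0.75) − (-0.20)(-0.35)] = 0.1075
  C_22 = (0.85)(0.75) − (-0.20)(0.00) = 0.6375
  C_23 = −[(0.85)(-0.35) − (-0.05)(0.00)] = 0.2975
  C_31 = (-0.05)(0.00) − (-0.20)(0.95) = 0.1900
  C_32 = −[(0.85)(0.00) − (-0.20)(-0.10)] = 0.0200
  C_33 = (0.85)(0.95) − (-0.05)(-0.10) = 0.8025
det(I−A) = Σ_j (I−A)_1j·C_1j = (0.85)(0.7125) + (-0.05)(0.0750) + (-0.20)(0.0350) = 0.594875
adj(I−A) = Cᵀ =
  [ 0.7125   0.1075   0.1900]
  [ 0.0750   0.6375   0.0200]
  [ 0.0350   0.2975   0.8025]
(I − A)⁻¹ = adj(I−A) / det(I−A) ≈
  [   1.1977     0.1807     0.3194]
  [   0.1261     1.0717     0.0336]
  [   0.0588     0.5001     1.3490]
x = (I − A)⁻¹ d = adj(I−A)·d / det(I−A), with det(I−A) = 0.594875:
  x_M = (0.7125·105 + 0.1075·30 + 0.1900·60) / 0.594875 = 89.4375 / 0.594875 ≈ 150.347
  x_S = (0.0750·105 + 0.6375·30 + 0.0200·60) / 0.594875 = 28.20 / 0.594875 ≈ 47.405
  x_P = (0.0350·105 + 0.2975·30 + 0.8025·60) / 0.594875 = 60.75 / 0.594875 ≈ 102.122

x_M = 150.347, x_S = 47.405, x_P = 102.122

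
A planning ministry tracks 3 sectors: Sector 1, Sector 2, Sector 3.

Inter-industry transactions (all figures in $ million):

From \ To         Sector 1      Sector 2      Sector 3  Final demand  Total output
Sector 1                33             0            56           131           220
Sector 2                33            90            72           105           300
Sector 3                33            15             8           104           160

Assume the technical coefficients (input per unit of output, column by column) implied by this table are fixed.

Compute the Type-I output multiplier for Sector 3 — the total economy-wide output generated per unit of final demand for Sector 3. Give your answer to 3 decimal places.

Technical coefficients a_ij = z_ij / X_j:
  a_11 = 33/220 = 0.15, a_21 = 33/220 = 0.15, a_31 = 33/220 = 0.15
  a_12 = 0/300 = 0.00, a_22 = 90/300 = 0.30, a_32 = 15/300 = 0.05
  a_13 = 56/160 = 0.35, a_23 = 72/160 = 0.45, a_33 = 8/160 = 0.05
I − A =
  [   0.85     0.00    -0.35]
  [  -0.15     0.70    -0.45]
  [  -0.15    -0.05     0.95]
Cofactors of I−A, C_ij = (−1)^(i+j)·(minor ij) (rows/columns in the sector order above):
  C_11 = (0.70)(0.95) − (-0.45)(-0.05) = 0.6425
  C_12 = −[(-0.15)(0.95) − (-0.45)(-0.15)] = 0.2100
  C_13 = (-0.15)(-0.05) − (0.70)(-0.15) = 0.1125
  C_21 = −[(0.00)(0.95) − (-0.35)(-0.05)] = 0.0175
  C_22 = (0.85)(0.95) − (-0.35)(-0.15) = 0.7550
  C_23 = −[(0.85)(-0.05) − (0.00)(-0.15)] = 0.0425
  C_31 = (0.00)(-0.45) − (-0.35)(0.70) = 0.2450
  C_32 = −[(0.85)(-0.45) − (-0.35)(-0.15)] = 0.4350
  C_33 = (0.85)(0.70) − (0.00)(-0.15) = 0.5950
det(I−A) = Σ_j (I−A)_1j·C_1j = (0.85)(0.6425) + (0.00)(0.2100) + (-0.35)(0.1125) = 0.50675
adj(I−A) = Cᵀ =
  [ 0.6425   0.0175   0.2450]
  [ 0.2100   0.7550   0.4350]
  [ 0.1125   0.0425   0.5950]
(I − A)⁻¹ = adj(I−A) / det(I−A) ≈
  [   1.2679     0.0345     0.4835]
  [   0.4144     1.4899     0.8584]
  [   0.2220     0.0839     1.1741]
The output multiplier for sector j is the column-j sum of the Leontief inverse (I − A)⁻¹ = adj(I−A) / det(I−A).
Column 3 of adj(I−A): (0.2450, 0.4350, 0.5950); det(I−A) = 0.50675.
m_3 = (0.2450 + 0.4350 + 0.5950) / 0.50675 = 1.275 / 0.50675 ≈ 2.516.

m_3 = 2.516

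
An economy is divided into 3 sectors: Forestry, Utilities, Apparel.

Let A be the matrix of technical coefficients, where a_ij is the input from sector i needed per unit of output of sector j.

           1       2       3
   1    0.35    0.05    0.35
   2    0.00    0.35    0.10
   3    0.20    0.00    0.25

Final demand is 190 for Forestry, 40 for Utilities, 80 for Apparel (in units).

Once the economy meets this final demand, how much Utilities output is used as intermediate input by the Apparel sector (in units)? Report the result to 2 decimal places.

z_23 = 21.78

I − A =
  [   0.65    -0.05    -0.35]
  [   0.00     0.65    -0.10]
  [  -0.20     0.00     0.75]
Cofactors of I−A, C_ij = (−1)^(i+j)·(minor ij) (rows/columns in the sector order above):
  C_11 = (0.65)(0.75) − (-0.10)(0.00) = 0.4875
  C_12 = −[(0.00)(0.75) − (-0.10)(-0.20)] = 0.0200
  C_13 = (0.00)(0.00) − (0.65)(-0.20) = 0.1300
  C_21 = −[(-0.05)(0.75) − (-0.35)(0.00)] = 0.0375
  C_22 = (0.65)(0.75) − (-0.35)(-0.20) = 0.4175
  C_23 = −[(0.65)(0.00) − (-0.05)(-0.20)] = 0.0100
  C_31 = (-0.05)(-0.10) − (-0.35)(0.65) = 0.2325
  C_32 = −[(0.65)(-0.10) − (-0.35)(0.00)] = 0.0650
  C_33 = (0.65)(0.65) − (-0.05)(0.00) = 0.4225
det(I−A) = Σ_j (I−A)_1j·C_1j = (0.65)(0.4875) + (-0.05)(0.0200) + (-0.35)(0.1300) = 0.270375
adj(I−A) = Cᵀ =
  [ 0.4875   0.0375   0.2325]
  [ 0.0200   0.4175   0.0650]
  [ 0.1300   0.0100   0.4225]
(I − A)⁻¹ = adj(I−A) / det(I−A) ≈
  [   1.8031     0.1387     0.8599]
  [   0.0740     1.5442     0.2404]
  [   0.4808     0.0370     1.5626]
First solve x = (I − A)⁻¹ d = adj(I−A)·d / det(I−A); in particular x_3 = (0.1300·190 + 0.0100·40 + 0.4225·80) / 0.270375 = 58.90 / 0.270375 ≈ 217.8456.
Intermediate flow from 2 to 3: z_23 = a_23 · x_3 = 0.10 × 58.90 / 0.270375 = 5.89 / 0.270375 ≈ 21.78.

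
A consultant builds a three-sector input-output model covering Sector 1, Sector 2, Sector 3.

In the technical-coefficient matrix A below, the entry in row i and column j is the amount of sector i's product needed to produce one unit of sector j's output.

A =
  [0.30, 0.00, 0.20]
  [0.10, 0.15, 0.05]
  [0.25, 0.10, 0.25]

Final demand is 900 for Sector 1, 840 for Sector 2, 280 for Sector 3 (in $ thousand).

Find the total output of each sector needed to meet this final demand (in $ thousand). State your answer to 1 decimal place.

I − A =
  [   0.70     0.00    -0.20]
  [  -0.10     0.85    -0.05]
  [  -0.25    -0.10     0.75]
Cofactors of I−A, C_ij = (−1)^(i+j)·(minor ij) (rows/columns in the sector order above):
  C_11 = (0.85)(0.75) − (-0.05)(-0.10) = 0.6325
  C_12 = −[(-0.10)(0.75) − (-0.05)(-0.25)] = 0.0875
  C_13 = (-0.10)(-0.10) − (0.85)(-0.25) = 0.2225
  C_21 = −[(0.00)(0.75) − (-0.20)(-0.10)] = 0.0200
  C_22 = (0.70)(0.75) − (-0.20)(-0.25) = 0.4750
  C_23 = −[(0.70)(-0.10) − (0.00)(-0.25)] = 0.0700
  C_31 = (0.00)(-0.05) − (-0.20)(0.85) = 0.1700
  C_32 = −[(0.70)(-0.05) − (-0.20)(-0.10)] = 0.0550
  C_33 = (0.70)(0.85) − (0.00)(-0.10) = 0.5950
det(I−A) = Σ_j (I−A)_1j·C_1j = (0.70)(0.6325) + (0.00)(0.0875) + (-0.20)(0.2225) = 0.39825
adj(I−A) = Cᵀ =
  [ 0.6325   0.0200   0.1700]
  [ 0.0875   0.4750   0.0550]
  [ 0.2225   0.0700   0.5950]
(I − A)⁻¹ = adj(I−A) / det(I−A) ≈
  [   1.5882     0.0502     0.4269]
  [   0.2197     1.1927     0.1381]
  [   0.5587     0.1758     1.4940]
x = (I − A)⁻¹ d = adj(I−A)·d / det(I−A), with det(I−A) = 0.39825:
  x_1 = (0.6325·900 + 0.0200·840 + 0.1700·280) / 0.39825 = 633.65 / 0.39825 ≈ 1591.1
  x_2 = (0.0875·900 + 0.4750·840 + 0.0550·280) / 0.39825 = 493.15 / 0.39825 ≈ 1238.3
  x_3 = (0.2225·900 + 0.0700·840 + 0.5950·280) / 0.39825 = 425.65 / 0.39825 ≈ 1068.8

x_1 = 1591.1, x_2 = 1238.3, x_3 = 1068.8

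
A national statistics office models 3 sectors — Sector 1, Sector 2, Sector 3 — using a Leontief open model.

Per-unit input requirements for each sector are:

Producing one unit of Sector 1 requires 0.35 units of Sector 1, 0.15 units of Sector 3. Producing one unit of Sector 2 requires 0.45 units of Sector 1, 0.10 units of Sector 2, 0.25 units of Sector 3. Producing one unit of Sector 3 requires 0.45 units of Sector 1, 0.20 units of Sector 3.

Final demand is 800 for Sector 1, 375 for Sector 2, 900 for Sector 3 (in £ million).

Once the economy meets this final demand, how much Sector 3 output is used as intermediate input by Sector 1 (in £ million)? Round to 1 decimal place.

z_31 = 411.7

I − A =
  [   0.65    -0.45    -0.45]
  [   0.00     0.90     0.00]
  [  -0.15    -0.25     0.80]
Cofactors of I−A, C_ij = (−1)^(i+j)·(minor ij) (rows/columns in the sector order above):
  C_11 = (0.90)(0.80) − (0.00)(-0.25) = 0.7200
  C_12 = −[(0.00)(0.80) − (0.00)(-0.15)] = 0.0000
  C_13 = (0.00)(-0.25) − (0.90)(-0.15) = 0.1350
  C_21 = −[(-0.45)(0.80) − (-0.45)(-0.25)] = 0.4725
  C_22 = (0.65)(0.80) − (-0.45)(-0.15) = 0.4525
  C_23 = −[(0.65)(-0.25) − (-0.45)(-0.15)] = 0.2300
  C_31 = (-0.45)(0.00) − (-0.45)(0.90) = 0.4050
  C_32 = −[(0.65)(0.00) − (-0.45)(0.00)] = 0.0000
  C_33 = (0.65)(0.90) − (-0.45)(0.00) = 0.5850
det(I−A) = Σ_j (I−A)_1j·C_1j = (0.65)(0.7200) + (-0.45)(0.0000) + (-0.45)(0.1350) = 0.40725
adj(I−A) = Cᵀ =
  [ 0.7200   0.4725   0.4050]
  [ 0.0000   0.4525   0.0000]
  [ 0.1350   0.2300   0.5850]
(I − A)⁻¹ = adj(I−A) / det(I−A) ≈
  [   1.7680     1.1602     0.9945]
  [   0.0000     1.1111     0.0000]
  [   0.3315     0.5648     1.4365]
First solve x = (I − A)⁻¹ d = adj(I−A)·d / det(I−A); in particular x_1 = (0.7200·800 + 0.4725·375 + 0.4050·900) / 0.40725 = 1117.6875 / 0.40725 ≈ 2744.475.
Intermediate flow from 3 to 1: z_31 = a_31 · x_1 = 0.15 × 1117.6875 / 0.40725 = 167.653125 / 0.40725 ≈ 411.7.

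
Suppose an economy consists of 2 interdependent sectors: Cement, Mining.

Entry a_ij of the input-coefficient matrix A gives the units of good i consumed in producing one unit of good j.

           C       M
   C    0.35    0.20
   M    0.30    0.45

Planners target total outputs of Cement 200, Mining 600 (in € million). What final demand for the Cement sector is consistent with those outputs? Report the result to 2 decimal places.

I − A =
  [   0.65    -0.20]
  [  -0.30     0.55]
d = (I − A) x:
  d_C = (+0.65)·200 + (-0.20)·600 = 10.00
  d_M = (-0.30)·200 + (+0.55)·600 = 270.00

d_C = 10.00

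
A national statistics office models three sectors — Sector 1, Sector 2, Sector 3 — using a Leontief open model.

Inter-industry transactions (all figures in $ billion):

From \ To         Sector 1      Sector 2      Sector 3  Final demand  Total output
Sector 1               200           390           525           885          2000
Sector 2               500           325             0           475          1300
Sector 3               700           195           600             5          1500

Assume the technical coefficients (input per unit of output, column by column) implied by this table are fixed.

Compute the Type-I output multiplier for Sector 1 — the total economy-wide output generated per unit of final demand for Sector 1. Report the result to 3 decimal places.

m_1 = 3.529

Technical coefficients a_ij = z_ij / X_j:
  a_11 = 200/2000 = 0.10, a_21 = 500/2000 = 0.25, a_31 = 700/2000 = 0.35
  a_12 = 390/1300 = 0.30, a_22 = 325/1300 = 0.25, a_32 = 195/1300 = 0.15
  a_13 = 525/1500 = 0.35, a_23 = 0/1500 = 0.00, a_33 = 600/1500 = 0.40
I − A =
  [   0.90    -0.30    -0.35]
  [  -0.25     0.75     0.00]
  [  -0.35    -0.15     0.60]
Cofactors of I−A, C_ij = (−1)^(i+j)·(minor ij) (rows/columns in the sector order above):
  C_11 = (0.75)(0.60) − (0.00)(-0.15) = 0.4500
  C_12 = −[(-0.25)(0.60) − (0.00)(-0.35)] = 0.1500
  C_13 = (-0.25)(-0.15) − (0.75)(-0.35) = 0.3000
  C_21 = −[(-0.30)(0.60) − (-0.35)(-0.15)] = 0.2325
  C_22 = (0.90)(0.60) − (-0.35)(-0.35) = 0.4175
  C_23 = −[(0.90)(-0.15) − (-0.30)(-0.35)] = 0.2400
  C_31 = (-0.30)(0.00) − (-0.35)(0.75) = 0.2625
  C_32 = −[(0.90)(0.00) − (-0.35)(-0.25)] = 0.0875
  C_33 = (0.90)(0.75) − (-0.30)(-0.25) = 0.6000
det(I−A) = Σ_j (I−A)_1j·C_1j = (0.90)(0.4500) + (-0.30)(0.1500) + (-0.35)(0.3000) = 0.2550
adj(I−A) = Cᵀ =
  [ 0.4500   0.2325   0.2625]
  [ 0.1500   0.4175   0.0875]
  [ 0.3000   0.2400   0.6000]
(I − A)⁻¹ = adj(I−A) / det(I−A) ≈
  [   1.7647     0.9118     1.0294]
  [   0.5882     1.6373     0.3431]
  [   1.1765     0.9412     2.3529]
The output multiplier for sector j is the column-j sum of the Leontief inverse (I − A)⁻¹ = adj(I−A) / det(I−A).
Column 1 of adj(I−A): (0.4500, 0.1500, 0.3000); det(I−A) = 0.2550.
m_1 = (0.4500 + 0.1500 + 0.3000) / 0.2550 = 0.90 / 0.2550 ≈ 3.529.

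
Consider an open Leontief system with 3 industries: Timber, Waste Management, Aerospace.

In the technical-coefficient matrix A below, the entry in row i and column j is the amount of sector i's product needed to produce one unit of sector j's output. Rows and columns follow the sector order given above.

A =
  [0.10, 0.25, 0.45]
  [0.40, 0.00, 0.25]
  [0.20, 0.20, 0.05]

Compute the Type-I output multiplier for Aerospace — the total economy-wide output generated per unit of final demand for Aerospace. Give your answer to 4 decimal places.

m_3 = 2.9792

I − A =
  [   0.90    -0.25    -0.45]
  [  -0.40     1.00    -0.25]
  [  -0.20    -0.20     0.95]
Cofactors of I−A, C_ij = (−1)^(i+j)·(minor ij) (rows/columns in the sector order above):
  C_11 = (1.00)(0.95) − (-0.25)(-0.20) = 0.9000
  C_12 = −[(-0.40)(0.95) − (-0.25)(-0.20)] = 0.4300
  C_13 = (-0.40)(-0.20) − (1.00)(-0.20) = 0.2800
  C_21 = −[(-0.25)(0.95) − (-0.45)(-0.20)] = 0.3275
  C_22 = (0.90)(0.95) − (-0.45)(-0.20) = 0.7650
  C_23 = −[(0.90)(-0.20) − (-0.25)(-0.20)] = 0.2300
  C_31 = (-0.25)(-0.25) − (-0.45)(1.00) = 0.5125
  C_32 = −[(0.90)(-0.25) − (-0.45)(-0.40)] = 0.4050
  C_33 = (0.90)(1.00) − (-0.25)(-0.40) = 0.8000
det(I−A) = Σ_j (I−A)_1j·C_1j = (0.90)(0.9000) + (-0.25)(0.4300) + (-0.45)(0.2800) = 0.5765
adj(I−A) = Cᵀ =
  [ 0.9000   0.3275   0.5125]
  [ 0.4300   0.7650   0.4050]
  [ 0.2800   0.2300   0.8000]
(I − A)⁻¹ = adj(I−A) / det(I−A) ≈
  [   1.56114     0.56808     0.88899]
  [   0.74588     1.32697     0.70252]
  [   0.48569     0.39896     1.38768]
The output multiplier for sector j is the column-j sum of the Leontief inverse (I − A)⁻¹ = adj(I−A) / det(I−A).
Column 3 of adj(I−A): (0.5125, 0.4050, 0.8000); det(I−A) = 0.5765.
m_3 = (0.5125 + 0.4050 + 0.8000) / 0.5765 = 1.7175 / 0.5765 ≈ 2.9792.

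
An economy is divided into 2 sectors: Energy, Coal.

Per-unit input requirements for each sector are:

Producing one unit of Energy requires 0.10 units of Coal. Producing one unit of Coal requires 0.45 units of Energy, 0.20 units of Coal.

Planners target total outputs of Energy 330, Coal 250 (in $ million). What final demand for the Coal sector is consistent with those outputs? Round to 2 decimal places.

d_C = 167.00

I − A =
  [   1.00    -0.45]
  [  -0.10     0.80]
d = (I − A) x:
  d_E = (+1.00)·330 + (-0.45)·250 = 217.50
  d_C = (-0.10)·330 + (+0.80)·250 = 167.00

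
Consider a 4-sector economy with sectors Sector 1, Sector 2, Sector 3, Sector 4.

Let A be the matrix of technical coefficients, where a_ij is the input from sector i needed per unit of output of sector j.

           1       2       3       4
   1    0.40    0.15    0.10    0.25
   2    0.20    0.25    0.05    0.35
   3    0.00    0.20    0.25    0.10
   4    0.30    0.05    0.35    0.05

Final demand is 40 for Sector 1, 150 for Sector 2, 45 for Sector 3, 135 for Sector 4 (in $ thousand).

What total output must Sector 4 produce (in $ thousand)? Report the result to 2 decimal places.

x_4 = 381.66

I − A =
  [   0.60    -0.15    -0.10    -0.25]
  [  -0.20     0.75    -0.05    -0.35]
  [   0.00    -0.20     0.75    -0.10]
  [  -0.30    -0.05    -0.35     0.95]
Compute the cofactors C_ij = (−1)^(i+j)·(3×3 minor ij) of I−A; the adjugate is their transpose:
adj(I−A) = Cᵀ =
  [ 0.46075   0.14800   0.16125   0.19275]
  [ 0.21575   0.34725   0.14525   0.20000]
  [ 0.08250   0.10650   0.31400   0.09400]
  [ 0.18725   0.10425   0.17425   0.30500]
det(I−A) = Σ_j (I−A)_1j·C_1j = (0.60)(0.46075) + (-0.15)(0.21575) + (-0.10)(0.08250) + (-0.25)(0.18725) = 0.189025
(I − A)⁻¹ = adj(I−A) / det(I−A) ≈
  [   2.4375     0.7830     0.8531     1.0197]
  [   1.1414     1.8371     0.7684     1.0581]
  [   0.4365     0.5634     1.6612     0.4973]
  [   0.9906     0.5515     0.9218     1.6135]
x = (I − A)⁻¹ d = adj(I−A)·d / det(I−A), with det(I−A) = 0.189025:
  x_1 = (0.46075·40 + 0.14800·150 + 0.16125·45 + 0.19275·135) / 0.189025 = 73.9075 / 0.189025 ≈ 390.99
  x_2 = (0.21575·40 + 0.34725·150 + 0.14525·45 + 0.20000·135) / 0.189025 = 94.25375 / 0.189025 ≈ 498.63
  x_3 = (0.08250·40 + 0.10650·150 + 0.31400·45 + 0.09400·135) / 0.189025 = 46.095 / 0.189025 ≈ 243.86
  x_4 = (0.18725·40 + 0.10425·150 + 0.17425·45 + 0.30500·135) / 0.189025 = 72.14375 / 0.189025 ≈ 381.66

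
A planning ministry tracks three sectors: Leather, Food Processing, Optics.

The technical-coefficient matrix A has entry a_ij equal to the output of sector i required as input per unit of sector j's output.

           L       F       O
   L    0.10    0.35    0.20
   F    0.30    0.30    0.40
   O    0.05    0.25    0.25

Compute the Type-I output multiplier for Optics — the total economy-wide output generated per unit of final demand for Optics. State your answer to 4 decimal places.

m_O = 4.4586

I − A =
  [   0.90    -0.35    -0.20]
  [  -0.30     0.70    -0.40]
  [  -0.05    -0.25     0.75]
Cofactors of I−A, C_ij = (−1)^(i+j)·(minor ij) (rows/columns in the sector order above):
  C_11 = (0.70)(0.75) − (-0.40)(-0.25) = 0.4250
  C_12 = −[(-0.30)(0.75) − (-0.40)(-0.05)] = 0.2450
  C_13 = (-0.30)(-0.25) − (0.70)(-0.05) = 0.1100
  C_21 = −[(-0.35)(0.75) − (-0.20)(-0.25)] = 0.3125
  C_22 = (0.90)(0.75) − (-0.20)(-0.05) = 0.6650
  C_23 = −[(0.90)(-0.25) − (-0.35)(-0.05)] = 0.2425
  C_31 = (-0.35)(-0.40) − (-0.20)(0.70) = 0.2800
  C_32 = −[(0.90)(-0.40) − (-0.20)(-0.30)] = 0.4200
  C_33 = (0.90)(0.70) − (-0.35)(-0.30) = 0.5250
det(I−A) = Σ_j (I−A)_1j·C_1j = (0.90)(0.4250) + (-0.35)(0.2450) + (-0.20)(0.1100) = 0.27475
adj(I−A) = Cᵀ =
  [ 0.4250   0.3125   0.2800]
  [ 0.2450   0.6650   0.4200]
  [ 0.1100   0.2425   0.5250]
(I − A)⁻¹ = adj(I−A) / det(I−A) ≈
  [   1.54686     1.13740     1.01911]
  [   0.89172     2.42038     1.52866]
  [   0.40036     0.88262     1.91083]
The output multiplier for sector j is the column-j sum of the Leontief inverse (I − A)⁻¹ = adj(I−A) / det(I−A).
Column O of adj(I−A): (0.2800, 0.4200, 0.5250); det(I−A) = 0.27475.
m_O = (0.2800 + 0.4200 + 0.5250) / 0.27475 = 1.225 / 0.27475 ≈ 4.4586.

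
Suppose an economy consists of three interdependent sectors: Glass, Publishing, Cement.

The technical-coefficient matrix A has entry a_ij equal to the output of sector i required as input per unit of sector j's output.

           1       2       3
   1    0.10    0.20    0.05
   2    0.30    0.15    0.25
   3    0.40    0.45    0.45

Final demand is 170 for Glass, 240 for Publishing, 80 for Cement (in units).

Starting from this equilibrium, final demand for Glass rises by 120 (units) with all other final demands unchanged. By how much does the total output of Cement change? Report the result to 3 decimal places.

I − A =
  [   0.90    -0.20    -0.05]
  [  -0.30     0.85    -0.25]
  [  -0.40    -0.45     0.55]
Cofactors of I−A, C_ij = (−1)^(i+j)·(minor ij) (rows/columns in the sector order above):
  C_11 = (0.85)(0.55) − (-0.25)(-0.45) = 0.3550
  C_12 = −[(-0.30)(0.55) − (-0.25)(-0.40)] = 0.2650
  C_13 = (-0.30)(-0.45) − (0.85)(-0.40) = 0.4750
  C_21 = −[(-0.20)(0.55) − (-0.05)(-0.45)] = 0.1325
  C_22 = (0.90)(0.55) − (-0.05)(-0.40) = 0.4750
  C_23 = −[(0.90)(-0.45) − (-0.20)(-0.40)] = 0.4850
  C_31 = (-0.20)(-0.25) − (-0.05)(0.85) = 0.0925
  C_32 = −[(0.90)(-0.25) − (-0.05)(-0.30)] = 0.2400
  C_33 = (0.90)(0.85) − (-0.20)(-0.30) = 0.7050
det(I−A) = Σ_j (I−A)_1j·C_1j = (0.90)(0.3550) + (-0.20)(0.2650) + (-0.05)(0.4750) = 0.24275
adj(I−A) = Cᵀ =
  [ 0.3550   0.1325   0.0925]
  [ 0.2650   0.4750   0.2400]
  [ 0.4750   0.4850   0.7050]
(I − A)⁻¹ = adj(I−A) / det(I−A) ≈
  [   1.4624     0.5458     0.3811]
  [   1.0917     1.9567     0.9887]
  [   1.9567     1.9979     2.9042]
Δx = (I − A)⁻¹ Δd with Δd having +120 in the Glass component and 0 elsewhere.
So Δx_3 = L_31 · (+120), where L_31 = adj(I−A)_31 / det(I−A) = 0.4750 / 0.24275.
Δx_3 = 0.4750 × (+120) / 0.24275 = 57.00 / 0.24275 ≈ 234.809.

Δx_3 = 234.809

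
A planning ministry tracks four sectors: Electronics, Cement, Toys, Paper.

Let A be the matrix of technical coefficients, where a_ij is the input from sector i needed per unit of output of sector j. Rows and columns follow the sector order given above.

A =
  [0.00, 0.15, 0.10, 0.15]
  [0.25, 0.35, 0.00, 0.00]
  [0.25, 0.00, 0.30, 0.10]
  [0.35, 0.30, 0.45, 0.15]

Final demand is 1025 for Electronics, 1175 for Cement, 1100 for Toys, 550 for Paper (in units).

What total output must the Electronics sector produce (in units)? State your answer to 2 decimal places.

I − A =
  [   1.00    -0.15    -0.10    -0.15]
  [  -0.25     0.65     0.00     0.00]
  [  -0.25     0.00     0.70    -0.10]
  [  -0.35    -0.30    -0.45     0.85]
Compute the cofactors C_ij = (−1)^(i+j)·(3×3 minor ij) of I−A; the adjugate is their transpose:
adj(I−A) = Cᵀ =
  [ 0.357500   0.117000   0.099125   0.074750]
  [ 0.137500   0.471625   0.038125   0.028750]
  [ 0.168375   0.078375   0.475250   0.085625]
  [ 0.284875   0.256125   0.305875   0.412500]
det(I−A) = Σ_j (I−A)_1j·C_1j = (1.00)(0.357500) + (-0.15)(0.137500) + (-0.10)(0.168375) + (-0.15)(0.284875) = 0.27730625
(I − A)⁻¹ = adj(I−A) / det(I−A) ≈
  [   1.2892     0.4219     0.3575     0.2696]
  [   0.4958     1.7007     0.1375     0.1037]
  [   0.6072     0.2826     1.7138     0.3088]
  [   1.0273     0.9236     1.1030     1.4875]
x = (I − A)⁻¹ d = adj(I−A)·d / det(I−A), with det(I−A) = 0.27730625:
  x_1 = (0.357500·1025 + 0.117000·1175 + 0.099125·1100 + 0.074750·550) / 0.27730625 = 654.0625 / 0.27730625 ≈ 2358.63
  x_2 = (0.137500·1025 + 0.471625·1175 + 0.038125·1100 + 0.028750·550) / 0.27730625 = 752.846875 / 0.27730625 ≈ 2714.86
  x_3 = (0.168375·1025 + 0.078375·1175 + 0.475250·1100 + 0.085625·550) / 0.27730625 = 834.54375 / 0.27730625 ≈ 3009.47
  x_4 = (0.284875·1025 + 0.256125·1175 + 0.305875·1100 + 0.412500·550) / 0.27730625 = 1156.28125 / 0.27730625 ≈ 4169.69

x_1 = 2358.63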